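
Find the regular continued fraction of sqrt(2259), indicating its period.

Write x_i = (sqrt(2259) + m_i)/d_i with (m_0, d_0) = (0, 1). a_0 = floor(sqrt(2259)) = 47, since 47^2 = 2209 <= 2259 < 2304 = 48^2.
Iterate m_{i+1} = d_i*a_i - m_i, d_{i+1} = (2259 - m_{i+1}^2)/d_i, a_{i+1} = floor((a_0 + m_{i+1})/d_{i+1}):
  m_1 = 1*47 - 0 = 47, d_1 = (2259 - 47^2)/1 = 50/1 = 50, a_1 = floor((47 + 47)/50) = 1.
  m_2 = 50*1 - 47 = 3, d_2 = (2259 - 3^2)/50 = 2250/50 = 45, a_2 = floor((47 + 3)/45) = 1.
  m_3 = 45*1 - 3 = 42, d_3 = (2259 - 42^2)/45 = 495/45 = 11, a_3 = floor((47 + 42)/11) = 8.
  m_4 = 11*8 - 42 = 46, d_4 = (2259 - 46^2)/11 = 143/11 = 13, a_4 = floor((47 + 46)/13) = 7.
  m_5 = 13*7 - 46 = 45, d_5 = (2259 - 45^2)/13 = 234/13 = 18, a_5 = floor((47 + 45)/18) = 5.
  m_6 = 18*5 - 45 = 45, d_6 = (2259 - 45^2)/18 = 234/18 = 13, a_6 = floor((47 + 45)/13) = 7.
  m_7 = 13*7 - 45 = 46, d_7 = (2259 - 46^2)/13 = 143/13 = 11, a_7 = floor((47 + 46)/11) = 8.
  m_8 = 11*8 - 46 = 42, d_8 = (2259 - 42^2)/11 = 495/11 = 45, a_8 = floor((47 + 42)/45) = 1.
  m_9 = 45*1 - 42 = 3, d_9 = (2259 - 3^2)/45 = 2250/45 = 50, a_9 = floor((47 + 3)/50) = 1.
  m_10 = 50*1 - 3 = 47, d_10 = (2259 - 47^2)/50 = 50/50 = 1, a_10 = floor((47 + 47)/1) = 94.
  m_11 = 1*94 - 47 = 47, d_11 = (2259 - 47^2)/1 = 50/1 = 50: (m_11, d_11) = (m_1, d_1) = (47, 50), so from here the quotients repeat a_1, ..., a_10; the period length is 10.
Hence the expansion of sqrt(2259) is a_0 = 47 followed by the repeating block 1, 1, 8, 7, 5, 7, 8, 1, 1, 94 (period 10).

[47; (1, 1, 8, 7, 5, 7, 8, 1, 1, 94)]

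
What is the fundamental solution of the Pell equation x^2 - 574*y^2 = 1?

(x, y) = (575, 24)

First expand sqrt(574) as a continued fraction. With x_i = (sqrt(574) + m_i)/d_i and (m_0, d_0) = (0, 1): a_0 = floor(sqrt(574)) = 23, since 23^2 = 529 <= 574 < 576 = 24^2.
Iterate m_{i+1} = d_i*a_i - m_i, d_{i+1} = (574 - m_{i+1}^2)/d_i, a_{i+1} = floor((a_0 + m_{i+1})/d_{i+1}):
  m_1 = 1*23 - 0 = 23, d_1 = (574 - 23^2)/1 = 45/1 = 45, a_1 = floor((23 + 23)/45) = 1.
  m_2 = 45*1 - 23 = 22, d_2 = (574 - 22^2)/45 = 90/45 = 2, a_2 = floor((23 + 22)/2) = 22.
  m_3 = 2*22 - 22 = 22, d_3 = (574 - 22^2)/2 = 90/2 = 45, a_3 = floor((23 + 22)/45) = 1.
  m_4 = 45*1 - 22 = 23, d_4 = (574 - 23^2)/45 = 45/45 = 1, a_4 = floor((23 + 23)/1) = 46.
  m_5 = 1*46 - 23 = 23, d_5 = (574 - 23^2)/1 = 45/1 = 45: (m_5, d_5) = (m_1, d_1) = (23, 45), so from here the quotients repeat a_1, ..., a_4; the period length is 4.
So sqrt(574) = [23; (1, 22, 1, 46)] with period length k = 4.
k is even, so the fundamental solution of x^2 - 574y^2 = 1 is (p_{k-1}, q_{k-1}) = (p_3, q_3); compute convergents through index 3.
Convergents (p_i = a_i*p_{i-1} + p_{i-2}, q_i = a_i*q_{i-1} + q_{i-2} with p_{-2}=0, p_{-1}=1, q_{-2}=1, q_{-1}=0):
  i=0: a_0=23, p_0 = 23*1 + 0 = 23, q_0 = 23*0 + 1 = 1.
  i=1: a_1=1, p_1 = 1*23 + 1 = 24, q_1 = 1*1 + 0 = 1.
  i=2: a_2=22, p_2 = 22*24 + 23 = 551, q_2 = 22*1 + 1 = 23.
  i=3: a_3=1, p_3 = 1*551 + 24 = 575, q_3 = 1*23 + 1 = 24.
Check: 575^2 - 574*24^2 = 330625 - 330624 = 1, so (x, y) = (575, 24) solves the equation, and by the theorem it is the least positive solution.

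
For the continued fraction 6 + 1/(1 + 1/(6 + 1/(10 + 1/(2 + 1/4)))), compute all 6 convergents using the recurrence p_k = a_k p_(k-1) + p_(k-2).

6/1, 7/1, 48/7, 487/71, 1022/149, 4575/667

Using the convergent recurrence p_i = a_i*p_{i-1} + p_{i-2}, q_i = a_i*q_{i-1} + q_{i-2} with p_{-2}=0, p_{-1}=1, q_{-2}=1, q_{-1}=0:
  i=0: a_0=6, p_0 = 6*1 + 0 = 6, q_0 = 6*0 + 1 = 1.
  i=1: a_1=1, p_1 = 1*6 + 1 = 7, q_1 = 1*1 + 0 = 1.
  i=2: a_2=6, p_2 = 6*7 + 6 = 48, q_2 = 6*1 + 1 = 7.
  i=3: a_3=10, p_3 = 10*48 + 7 = 487, q_3 = 10*7 + 1 = 71.
  i=4: a_4=2, p_4 = 2*487 + 48 = 1022, q_4 = 2*71 + 7 = 149.
  i=5: a_5=4, p_5 = 4*1022 + 487 = 4575, q_5 = 4*149 + 71 = 667.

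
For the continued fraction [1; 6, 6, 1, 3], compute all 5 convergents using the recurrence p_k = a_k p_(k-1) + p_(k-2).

Using the convergent recurrence p_i = a_i*p_{i-1} + p_{i-2}, q_i = a_i*q_{i-1} + q_{i-2} with p_{-2}=0, p_{-1}=1, q_{-2}=1, q_{-1}=0:
  i=0: a_0=1, p_0 = 1*1 + 0 = 1, q_0 = 1*0 + 1 = 1.
  i=1: a_1=6, p_1 = 6*1 + 1 = 7, q_1 = 6*1 + 0 = 6.
  i=2: a_2=6, p_2 = 6*7 + 1 = 43, q_2 = 6*6 + 1 = 37.
  i=3: a_3=1, p_3 = 1*43 + 7 = 50, q_3 = 1*37 + 6 = 43.
  i=4: a_4=3, p_4 = 3*50 + 43 = 193, q_4 = 3*43 + 37 = 166.

1/1, 7/6, 43/37, 50/43, 193/166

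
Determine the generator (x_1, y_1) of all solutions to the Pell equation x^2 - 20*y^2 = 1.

(x, y) = (9, 2)

First expand sqrt(20) as a continued fraction. With x_i = (sqrt(20) + m_i)/d_i and (m_0, d_0) = (0, 1): a_0 = floor(sqrt(20)) = 4, since 4^2 = 16 <= 20 < 25 = 5^2.
Iterate m_{i+1} = d_i*a_i - m_i, d_{i+1} = (20 - m_{i+1}^2)/d_i, a_{i+1} = floor((a_0 + m_{i+1})/d_{i+1}):
  m_1 = 1*4 - 0 = 4, d_1 = (20 - 4^2)/1 = 4/1 = 4, a_1 = floor((4 + 4)/4) = 2.
  m_2 = 4*2 - 4 = 4, d_2 = (20 - 4^2)/4 = 4/4 = 1, a_2 = floor((4 + 4)/1) = 8.
  m_3 = 1*8 - 4 = 4, d_3 = (20 - 4^2)/1 = 4/1 = 4: (m_3, d_3) = (m_1, d_1) = (4, 4), so from here the quotients repeat a_1, a_2; the period length is 2.
So sqrt(20) = [4; (2, 8)] with period length k = 2.
k is even, so the fundamental solution of x^2 - 20y^2 = 1 is (p_{k-1}, q_{k-1}) = (p_1, q_1); compute convergents through index 1.
Convergents (p_i = a_i*p_{i-1} + p_{i-2}, q_i = a_i*q_{i-1} + q_{i-2} with p_{-2}=0, p_{-1}=1, q_{-2}=1, q_{-1}=0):
  i=0: a_0=4, p_0 = 4*1 + 0 = 4, q_0 = 4*0 + 1 = 1.
  i=1: a_1=2, p_1 = 2*4 + 1 = 9, q_1 = 2*1 + 0 = 2.
Check: 9^2 - 20*2^2 = 81 - 80 = 1, so (x, y) = (9, 2) solves the equation, and by the theorem it is the least positive solution.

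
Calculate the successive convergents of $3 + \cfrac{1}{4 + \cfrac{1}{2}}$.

3/1, 13/4, 29/9

Using the convergent recurrence p_i = a_i*p_{i-1} + p_{i-2}, q_i = a_i*q_{i-1} + q_{i-2} with p_{-2}=0, p_{-1}=1, q_{-2}=1, q_{-1}=0:
  i=0: a_0=3, p_0 = 3*1 + 0 = 3, q_0 = 3*0 + 1 = 1.
  i=1: a_1=4, p_1 = 4*3 + 1 = 13, q_1 = 4*1 + 0 = 4.
  i=2: a_2=2, p_2 = 2*13 + 3 = 29, q_2 = 2*4 + 1 = 9.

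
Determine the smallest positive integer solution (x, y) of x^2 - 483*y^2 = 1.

First expand sqrt(483) as a continued fraction. With x_i = (sqrt(483) + m_i)/d_i and (m_0, d_0) = (0, 1): a_0 = floor(sqrt(483)) = 21, since 21^2 = 441 <= 483 < 484 = 22^2.
Iterate m_{i+1} = d_i*a_i - m_i, d_{i+1} = (483 - m_{i+1}^2)/d_i, a_{i+1} = floor((a_0 + m_{i+1})/d_{i+1}):
  m_1 = 1*21 - 0 = 21, d_1 = (483 - 21^2)/1 = 42/1 = 42, a_1 = floor((21 + 21)/42) = 1.
  m_2 = 42*1 - 21 = 21, d_2 = (483 - 21^2)/42 = 42/42 = 1, a_2 = floor((21 + 21)/1) = 42.
  m_3 = 1*42 - 21 = 21, d_3 = (483 - 21^2)/1 = 42/1 = 42: (m_3, d_3) = (m_1, d_1) = (21, 42), so from here the quotients repeat a_1, a_2; the period length is 2.
So sqrt(483) = [21; (1, 42)] with period length k = 2.
k is even, so the fundamental solution of x^2 - 483y^2 = 1 is (p_{k-1}, q_{k-1}) = (p_1, q_1); compute convergents through index 1.
Convergents (p_i = a_i*p_{i-1} + p_{i-2}, q_i = a_i*q_{i-1} + q_{i-2} with p_{-2}=0, p_{-1}=1, q_{-2}=1, q_{-1}=0):
  i=0: a_0=21, p_0 = 21*1 + 0 = 21, q_0 = 21*0 + 1 = 1.
  i=1: a_1=1, p_1 = 1*21 + 1 = 22, q_1 = 1*1 + 0 = 1.
Check: 22^2 - 483*1^2 = 484 - 483 = 1, so (x, y) = (22, 1) solves the equation, and by the theorem it is the least positive solution.

(x, y) = (22, 1)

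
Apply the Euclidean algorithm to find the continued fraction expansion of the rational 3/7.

[0; 2, 3]

Run the Euclidean algorithm on 3 and 7; the successive quotients are the partial quotients a_0, a_1, ... (each step inverts the fractional part left over by the previous one):
  3 = 0*7 + 3, so a_0 = 0.
  7 = 2*3 + 1, so a_1 = 2.
  3 = 3*1 + 0, so a_2 = 3.
The remainder reaches 0 after 3 divisions, so the expansion has 3 partial quotients, read off in order.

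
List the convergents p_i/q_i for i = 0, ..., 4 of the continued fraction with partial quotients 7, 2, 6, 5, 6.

7/1, 15/2, 97/13, 500/67, 3097/415

Using the convergent recurrence p_i = a_i*p_{i-1} + p_{i-2}, q_i = a_i*q_{i-1} + q_{i-2} with p_{-2}=0, p_{-1}=1, q_{-2}=1, q_{-1}=0:
  i=0: a_0=7, p_0 = 7*1 + 0 = 7, q_0 = 7*0 + 1 = 1.
  i=1: a_1=2, p_1 = 2*7 + 1 = 15, q_1 = 2*1 + 0 = 2.
  i=2: a_2=6, p_2 = 6*15 + 7 = 97, q_2 = 6*2 + 1 = 13.
  i=3: a_3=5, p_3 = 5*97 + 15 = 500, q_3 = 5*13 + 2 = 67.
  i=4: a_4=6, p_4 = 6*500 + 97 = 3097, q_4 = 6*67 + 13 = 415.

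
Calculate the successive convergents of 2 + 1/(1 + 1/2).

2/1, 3/1, 8/3

Using the convergent recurrence p_i = a_i*p_{i-1} + p_{i-2}, q_i = a_i*q_{i-1} + q_{i-2} with p_{-2}=0, p_{-1}=1, q_{-2}=1, q_{-1}=0:
  i=0: a_0=2, p_0 = 2*1 + 0 = 2, q_0 = 2*0 + 1 = 1.
  i=1: a_1=1, p_1 = 1*2 + 1 = 3, q_1 = 1*1 + 0 = 1.
  i=2: a_2=2, p_2 = 2*3 + 2 = 8, q_2 = 2*1 + 1 = 3.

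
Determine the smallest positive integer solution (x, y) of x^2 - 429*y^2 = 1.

(x, y) = (1524095, 73584)

First expand sqrt(429) as a continued fraction. With x_i = (sqrt(429) + m_i)/d_i and (m_0, d_0) = (0, 1): a_0 = floor(sqrt(429)) = 20, since 20^2 = 400 <= 429 < 441 = 21^2.
Iterate m_{i+1} = d_i*a_i - m_i, d_{i+1} = (429 - m_{i+1}^2)/d_i, a_{i+1} = floor((a_0 + m_{i+1})/d_{i+1}):
  m_1 = 1*20 - 0 = 20, d_1 = (429 - 20^2)/1 = 29/1 = 29, a_1 = floor((20 + 20)/29) = 1.
  m_2 = 29*1 - 20 = 9, d_2 = (429 - 9^2)/29 = 348/29 = 12, a_2 = floor((20 + 9)/12) = 2.
  m_3 = 12*2 - 9 = 15, d_3 = (429 - 15^2)/12 = 204/12 = 17, a_3 = floor((20 + 15)/17) = 2.
  m_4 = 17*2 - 15 = 19, d_4 = (429 - 19^2)/17 = 68/17 = 4, a_4 = floor((20 + 19)/4) = 9.
  m_5 = 4*9 - 19 = 17, d_5 = (429 - 17^2)/4 = 140/4 = 35, a_5 = floor((20 + 17)/35) = 1.
  m_6 = 35*1 - 17 = 18, d_6 = (429 - 18^2)/35 = 105/35 = 3, a_6 = floor((20 + 18)/3) = 12.
  m_7 = 3*12 - 18 = 18, d_7 = (429 - 18^2)/3 = 105/3 = 35, a_7 = floor((20 + 18)/35) = 1.
  m_8 = 35*1 - 18 = 17, d_8 = (429 - 17^2)/35 = 140/35 = 4, a_8 = floor((20 + 17)/4) = 9.
  m_9 = 4*9 - 17 = 19, d_9 = (429 - 19^2)/4 = 68/4 = 17, a_9 = floor((20 + 19)/17) = 2.
  m_10 = 17*2 - 19 = 15, d_10 = (429 - 15^2)/17 = 204/17 = 12, a_10 = floor((20 + 15)/12) = 2.
  m_11 = 12*2 - 15 = 9, d_11 = (429 - 9^2)/12 = 348/12 = 29, a_11 = floor((20 + 9)/29) = 1.
  m_12 = 29*1 - 9 = 20, d_12 = (429 - 20^2)/29 = 29/29 = 1, a_12 = floor((20 + 20)/1) = 40.
  m_13 = 1*40 - 20 = 20, d_13 = (429 - 20^2)/1 = 29/1 = 29: (m_13, d_13) = (m_1, d_1) = (20, 29), so from here the quotients repeat a_1, ..., a_12; the period length is 12.
So sqrt(429) = [20; (1, 2, 2, 9, 1, 12, 1, 9, 2, 2, 1, 40)] with period length k = 12.
k is even, so the fundamental solution of x^2 - 429y^2 = 1 is (p_{k-1}, q_{k-1}) = (p_11, q_11); compute convergents through index 11.
Convergents (p_i = a_i*p_{i-1} + p_{i-2}, q_i = a_i*q_{i-1} + q_{i-2} with p_{-2}=0, p_{-1}=1, q_{-2}=1, q_{-1}=0):
  i=0: a_0=20, p_0 = 20*1 + 0 = 20, q_0 = 20*0 + 1 = 1.
  i=1: a_1=1, p_1 = 1*20 + 1 = 21, q_1 = 1*1 + 0 = 1.
  i=2: a_2=2, p_2 = 2*21 + 20 = 62, q_2 = 2*1 + 1 = 3.
  i=3: a_3=2, p_3 = 2*62 + 21 = 145, q_3 = 2*3 + 1 = 7.
  i=4: a_4=9, p_4 = 9*145 + 62 = 1367, q_4 = 9*7 + 3 = 66.
  i=5: a_5=1, p_5 = 1*1367 + 145 = 1512, q_5 = 1*66 + 7 = 73.
  i=6: a_6=12, p_6 = 12*1512 + 1367 = 19511, q_6 = 12*73 + 66 = 942.
  i=7: a_7=1, p_7 = 1*19511 + 1512 = 21023, q_7 = 1*942 + 73 = 1015.
  i=8: a_8=9, p_8 = 9*21023 + 19511 = 208718, q_8 = 9*1015 + 942 = 10077.
  i=9: a_9=2, p_9 = 2*208718 + 21023 = 438459, q_9 = 2*10077 + 1015 = 21169.
  i=10: a_10=2, p_10 = 2*438459 + 208718 = 1085636, q_10 = 2*21169 + 10077 = 52415.
  i=11: a_11=1, p_11 = 1*1085636 + 438459 = 1524095, q_11 = 1*52415 + 21169 = 73584.
Check: 1524095^2 - 429*73584^2 = 2322865569025 - 2322865569024 = 1, so (x, y) = (1524095, 73584) solves the equation, and by the theorem it is the least positive solution.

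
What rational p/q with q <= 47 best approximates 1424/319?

Expand x = 1424/319 as a continued fraction with the Euclidean algorithm:
  1424 = 4*319 + 148, so a_0 = 4.
  319 = 2*148 + 23, so a_1 = 2.
  148 = 6*23 + 10, so a_2 = 6.
  23 = 2*10 + 3, so a_3 = 2.
  10 = 3*3 + 1, so a_4 = 3.
  3 = 3*1 + 0, so a_5 = 3.
so x = [4; 2, 6, 2, 3, 3].
Convergents (p_i = a_i*p_{i-1} + p_{i-2}, q_i = a_i*q_{i-1} + q_{i-2} with p_{-2}=0, p_{-1}=1, q_{-2}=1, q_{-1}=0), until the denominator exceeds 47:
  i=0: a_0=4, p_0 = 4*1 + 0 = 4, q_0 = 4*0 + 1 = 1.
  i=1: a_1=2, p_1 = 2*4 + 1 = 9, q_1 = 2*1 + 0 = 2.
  i=2: a_2=6, p_2 = 6*9 + 4 = 58, q_2 = 6*2 + 1 = 13.
  i=3: a_3=2, p_3 = 2*58 + 9 = 125, q_3 = 2*13 + 2 = 28.
  i=4: a_4=3, p_4 = 3*125 + 58 = 433, q_4 = 3*28 + 13 = 97.
q_4 = 97 > 47, so the last convergent with denominator <= 47 is p_3/q_3 = 125/28.
The closest fraction with denominator <= 47 is either p_3/q_3 or the intermediate fraction (k*p_3 + p_2)/(k*q_3 + q_2) with the largest k >= 1 whose denominator stays <= 47; these approach x as k grows, and every other convergent or intermediate fraction in range is farther away.
Largest k: floor((47 - q_2)/q_3) = floor((47 - 13)/28) = 1.
That gives (1*125 + 58)/(1*28 + 13) = 183/41.
Compare the errors: |x - 125/28| = |1424*28 - 125*319|/(319*28) = 3/8932, and |x - 183/41| = |1424*41 - 183*319|/(319*41) = 7/13079.
Cross-multiplying, 3*13079 = 39237 < 62524 = 7*8932, so 3/8932 is smaller: the convergent 125/28 is closer to x than 183/41.

125/28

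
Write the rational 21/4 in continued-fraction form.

Run the Euclidean algorithm on 21 and 4; the successive quotients are the partial quotients a_0, a_1, ... (each step inverts the fractional part left over by the previous one):
  21 = 5*4 + 1, so a_0 = 5.
  4 = 4*1 + 0, so a_1 = 4.
The remainder reaches 0 after 2 divisions, so the expansion has 2 partial quotients, read off in order.

[5; 4]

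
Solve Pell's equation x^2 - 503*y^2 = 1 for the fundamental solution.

(x, y) = (24648, 1099)

First expand sqrt(503) as a continued fraction. With x_i = (sqrt(503) + m_i)/d_i and (m_0, d_0) = (0, 1): a_0 = floor(sqrt(503)) = 22, since 22^2 = 484 <= 503 < 529 = 23^2.
Iterate m_{i+1} = d_i*a_i - m_i, d_{i+1} = (503 - m_{i+1}^2)/d_i, a_{i+1} = floor((a_0 + m_{i+1})/d_{i+1}):
  m_1 = 1*22 - 0 = 22, d_1 = (503 - 22^2)/1 = 19/1 = 19, a_1 = floor((22 + 22)/19) = 2.
  m_2 = 19*2 - 22 = 16, d_2 = (503 - 16^2)/19 = 247/19 = 13, a_2 = floor((22 + 16)/13) = 2.
  m_3 = 13*2 - 16 = 10, d_3 = (503 - 10^2)/13 = 403/13 = 31, a_3 = floor((22 + 10)/31) = 1.
  m_4 = 31*1 - 10 = 21, d_4 = (503 - 21^2)/31 = 62/31 = 2, a_4 = floor((22 + 21)/2) = 21.
  m_5 = 2*21 - 21 = 21, d_5 = (503 - 21^2)/2 = 62/2 = 31, a_5 = floor((22 + 21)/31) = 1.
  m_6 = 31*1 - 21 = 10, d_6 = (503 - 10^2)/31 = 403/31 = 13, a_6 = floor((22 + 10)/13) = 2.
  m_7 = 13*2 - 10 = 16, d_7 = (503 - 16^2)/13 = 247/13 = 19, a_7 = floor((22 + 16)/19) = 2.
  m_8 = 19*2 - 16 = 22, d_8 = (503 - 22^2)/19 = 19/19 = 1, a_8 = floor((22 + 22)/1) = 44.
  m_9 = 1*44 - 22 = 22, d_9 = (503 - 22^2)/1 = 19/1 = 19: (m_9, d_9) = (m_1, d_1) = (22, 19), so from here the quotients repeat a_1, ..., a_8; the period length is 8.
So sqrt(503) = [22; (2, 2, 1, 21, 1, 2, 2, 44)] with period length k = 8.
k is even, so the fundamental solution of x^2 - 503y^2 = 1 is (p_{k-1}, q_{k-1}) = (p_7, q_7); compute convergents through index 7.
Convergents (p_i = a_i*p_{i-1} + p_{i-2}, q_i = a_i*q_{i-1} + q_{i-2} with p_{-2}=0, p_{-1}=1, q_{-2}=1, q_{-1}=0):
  i=0: a_0=22, p_0 = 22*1 + 0 = 22, q_0 = 22*0 + 1 = 1.
  i=1: a_1=2, p_1 = 2*22 + 1 = 45, q_1 = 2*1 + 0 = 2.
  i=2: a_2=2, p_2 = 2*45 + 22 = 112, q_2 = 2*2 + 1 = 5.
  i=3: a_3=1, p_3 = 1*112 + 45 = 157, q_3 = 1*5 + 2 = 7.
  i=4: a_4=21, p_4 = 21*157 + 112 = 3409, q_4 = 21*7 + 5 = 152.
  i=5: a_5=1, p_5 = 1*3409 + 157 = 3566, q_5 = 1*152 + 7 = 159.
  i=6: a_6=2, p_6 = 2*3566 + 3409 = 10541, q_6 = 2*159 + 152 = 470.
  i=7: a_7=2, p_7 = 2*10541 + 3566 = 24648, q_7 = 2*470 + 159 = 1099.
Check: 24648^2 - 503*1099^2 = 607523904 - 607523903 = 1, so (x, y) = (24648, 1099) solves the equation, and by the theorem it is the least positive solution.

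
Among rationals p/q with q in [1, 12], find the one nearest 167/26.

Expand x = 167/26 as a continued fraction with the Euclidean algorithm:
  167 = 6*26 + 11, so a_0 = 6.
  26 = 2*11 + 4, so a_1 = 2.
  11 = 2*4 + 3, so a_2 = 2.
  4 = 1*3 + 1, so a_3 = 1.
  3 = 3*1 + 0, so a_4 = 3.
so x = [6; 2, 2, 1, 3].
Convergents (p_i = a_i*p_{i-1} + p_{i-2}, q_i = a_i*q_{i-1} + q_{i-2} with p_{-2}=0, p_{-1}=1, q_{-2}=1, q_{-1}=0), until the denominator exceeds 12:
  i=0: a_0=6, p_0 = 6*1 + 0 = 6, q_0 = 6*0 + 1 = 1.
  i=1: a_1=2, p_1 = 2*6 + 1 = 13, q_1 = 2*1 + 0 = 2.
  i=2: a_2=2, p_2 = 2*13 + 6 = 32, q_2 = 2*2 + 1 = 5.
  i=3: a_3=1, p_3 = 1*32 + 13 = 45, q_3 = 1*5 + 2 = 7.
  i=4: a_4=3, p_4 = 3*45 + 32 = 167, q_4 = 3*7 + 5 = 26.
q_4 = 26 > 12, so the last convergent with denominator <= 12 is p_3/q_3 = 45/7.
The closest fraction with denominator <= 12 is either p_3/q_3 or the intermediate fraction (k*p_3 + p_2)/(k*q_3 + q_2) with the largest k >= 1 whose denominator stays <= 12; these approach x as k grows, and every other convergent or intermediate fraction in range is farther away.
Largest k: floor((12 - q_2)/q_3) = floor((12 - 5)/7) = 1.
That gives (1*45 + 32)/(1*7 + 5) = 77/12.
Compare the errors: |x - 45/7| = |167*7 - 45*26|/(26*7) = 1/182, and |x - 77/12| = |167*12 - 77*26|/(26*12) = 2/312.
Cross-multiplying, 1*312 = 312 < 364 = 2*182, so 1/182 is smaller: the convergent 45/7 is closer to x than 77/12.

45/7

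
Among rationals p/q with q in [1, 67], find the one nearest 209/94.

Expand x = 209/94 as a continued fraction with the Euclidean algorithm:
  209 = 2*94 + 21, so a_0 = 2.
  94 = 4*21 + 10, so a_1 = 4.
  21 = 2*10 + 1, so a_2 = 2.
  10 = 10*1 + 0, so a_3 = 10.
so x = [2; 4, 2, 10].
Convergents (p_i = a_i*p_{i-1} + p_{i-2}, q_i = a_i*q_{i-1} + q_{i-2} with p_{-2}=0, p_{-1}=1, q_{-2}=1, q_{-1}=0), until the denominator exceeds 67:
  i=0: a_0=2, p_0 = 2*1 + 0 = 2, q_0 = 2*0 + 1 = 1.
  i=1: a_1=4, p_1 = 4*2 + 1 = 9, q_1 = 4*1 + 0 = 4.
  i=2: a_2=2, p_2 = 2*9 + 2 = 20, q_2 = 2*4 + 1 = 9.
  i=3: a_3=10, p_3 = 10*20 + 9 = 209, q_3 = 10*9 + 4 = 94.
q_3 = 94 > 67, so the last convergent with denominator <= 67 is p_2/q_2 = 20/9.
The closest fraction with denominator <= 67 is either p_2/q_2 or the intermediate fraction (k*p_2 + p_1)/(k*q_2 + q_1) with the largest k >= 1 whose denominator stays <= 67; these approach x as k grows, and every other convergent or intermediate fraction in range is farther away.
Largest k: floor((67 - q_1)/q_2) = floor((67 - 4)/9) = 7.
That gives (7*20 + 9)/(7*9 + 4) = 149/67.
Compare the errors: |x - 20/9| = |209*9 - 20*94|/(94*9) = 1/846, and |x - 149/67| = |209*67 - 149*94|/(94*67) = 3/6298.
Cross-multiplying, 3*846 = 2538 < 6298 = 1*6298, so 3/6298 is smaller: the intermediate fraction 149/67 is closer to x than 20/9.

149/67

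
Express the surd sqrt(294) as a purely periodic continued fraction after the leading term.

Write x_i = (sqrt(294) + m_i)/d_i with (m_0, d_0) = (0, 1). a_0 = floor(sqrt(294)) = 17, since 17^2 = 289 <= 294 < 324 = 18^2.
Iterate m_{i+1} = d_i*a_i - m_i, d_{i+1} = (294 - m_{i+1}^2)/d_i, a_{i+1} = floor((a_0 + m_{i+1})/d_{i+1}):
  m_1 = 1*17 - 0 = 17, d_1 = (294 - 17^2)/1 = 5/1 = 5, a_1 = floor((17 + 17)/5) = 6.
  m_2 = 5*6 - 17 = 13, d_2 = (294 - 13^2)/5 = 125/5 = 25, a_2 = floor((17 + 13)/25) = 1.
  m_3 = 25*1 - 13 = 12, d_3 = (294 - 12^2)/25 = 150/25 = 6, a_3 = floor((17 + 12)/6) = 4.
  m_4 = 6*4 - 12 = 12, d_4 = (294 - 12^2)/6 = 150/6 = 25, a_4 = floor((17 + 12)/25) = 1.
  m_5 = 25*1 - 12 = 13, d_5 = (294 - 13^2)/25 = 125/25 = 5, a_5 = floor((17 + 13)/5) = 6.
  m_6 = 5*6 - 13 = 17, d_6 = (294 - 17^2)/5 = 5/5 = 1, a_6 = floor((17 + 17)/1) = 34.
  m_7 = 1*34 - 17 = 17, d_7 = (294 - 17^2)/1 = 5/1 = 5: (m_7, d_7) = (m_1, d_1) = (17, 5), so from here the quotients repeat a_1, ..., a_6; the period length is 6.
Hence the expansion of sqrt(294) is a_0 = 17 followed by the repeating block 6, 1, 4, 1, 6, 34 (period 6).

[17; (6, 1, 4, 1, 6, 34)]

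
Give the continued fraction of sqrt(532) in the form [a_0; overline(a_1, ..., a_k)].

Write x_i = (sqrt(532) + m_i)/d_i with (m_0, d_0) = (0, 1). a_0 = floor(sqrt(532)) = 23, since 23^2 = 529 <= 532 < 576 = 24^2.
Iterate m_{i+1} = d_i*a_i - m_i, d_{i+1} = (532 - m_{i+1}^2)/d_i, a_{i+1} = floor((a_0 + m_{i+1})/d_{i+1}):
  m_1 = 1*23 - 0 = 23, d_1 = (532 - 23^2)/1 = 3/1 = 3, a_1 = floor((23 + 23)/3) = 15.
  m_2 = 3*15 - 23 = 22, d_2 = (532 - 22^2)/3 = 48/3 = 16, a_2 = floor((23 + 22)/16) = 2.
  m_3 = 16*2 - 22 = 10, d_3 = (532 - 10^2)/16 = 432/16 = 27, a_3 = floor((23 + 10)/27) = 1.
  m_4 = 27*1 - 10 = 17, d_4 = (532 - 17^2)/27 = 243/27 = 9, a_4 = floor((23 + 17)/9) = 4.
  m_5 = 9*4 - 17 = 19, d_5 = (532 - 19^2)/9 = 171/9 = 19, a_5 = floor((23 + 19)/19) = 2.
  m_6 = 19*2 - 19 = 19, d_6 = (532 - 19^2)/19 = 171/19 = 9, a_6 = floor((23 + 19)/9) = 4.
  m_7 = 9*4 - 19 = 17, d_7 = (532 - 17^2)/9 = 243/9 = 27, a_7 = floor((23 + 17)/27) = 1.
  m_8 = 27*1 - 17 = 10, d_8 = (532 - 10^2)/27 = 432/27 = 16, a_8 = floor((23 + 10)/16) = 2.
  m_9 = 16*2 - 10 = 22, d_9 = (532 - 22^2)/16 = 48/16 = 3, a_9 = floor((23 + 22)/3) = 15.
  m_10 = 3*15 - 22 = 23, d_10 = (532 - 23^2)/3 = 3/3 = 1, a_10 = floor((23 + 23)/1) = 46.
  m_11 = 1*46 - 23 = 23, d_11 = (532 - 23^2)/1 = 3/1 = 3: (m_11, d_11) = (m_1, d_1) = (23, 3), so from here the quotients repeat a_1, ..., a_10; the period length is 10.
Hence the expansion of sqrt(532) is a_0 = 23 followed by the repeating block 15, 2, 1, 4, 2, 4, 1, 2, 15, 46 (period 10).

[23; overline(15, 2, 1, 4, 2, 4, 1, 2, 15, 46)]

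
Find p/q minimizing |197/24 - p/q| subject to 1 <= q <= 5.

41/5

Expand x = 197/24 as a continued fraction with the Euclidean algorithm:
  197 = 8*24 + 5, so a_0 = 8.
  24 = 4*5 + 4, so a_1 = 4.
  5 = 1*4 + 1, so a_2 = 1.
  4 = 4*1 + 0, so a_3 = 4.
so x = [8; 4, 1, 4].
Convergents (p_i = a_i*p_{i-1} + p_{i-2}, q_i = a_i*q_{i-1} + q_{i-2} with p_{-2}=0, p_{-1}=1, q_{-2}=1, q_{-1}=0), until the denominator exceeds 5:
  i=0: a_0=8, p_0 = 8*1 + 0 = 8, q_0 = 8*0 + 1 = 1.
  i=1: a_1=4, p_1 = 4*8 + 1 = 33, q_1 = 4*1 + 0 = 4.
  i=2: a_2=1, p_2 = 1*33 + 8 = 41, q_2 = 1*4 + 1 = 5.
  i=3: a_3=4, p_3 = 4*41 + 33 = 197, q_3 = 4*5 + 4 = 24.
q_3 = 24 > 5, so the last convergent with denominator <= 5 is p_2/q_2 = 41/5.
The closest fraction with denominator <= 5 is either p_2/q_2 or the intermediate fraction (k*p_2 + p_1)/(k*q_2 + q_1) with the largest k >= 1 whose denominator stays <= 5; these approach x as k grows, and every other convergent or intermediate fraction in range is farther away.
Largest k: floor((5 - q_1)/q_2) = floor((5 - 4)/5) = 0.
Since k = 0, no intermediate fraction beyond p_2/q_2 has denominator <= 5, so the convergent 41/5 is the closest (its error is |197*5 - 41*24|/(24*5) = 1/120).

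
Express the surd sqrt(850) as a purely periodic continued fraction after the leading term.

[29; (6, 2, 6, 58)]

Write x_i = (sqrt(850) + m_i)/d_i with (m_0, d_0) = (0, 1). a_0 = floor(sqrt(850)) = 29, since 29^2 = 841 <= 850 < 900 = 30^2.
Iterate m_{i+1} = d_i*a_i - m_i, d_{i+1} = (850 - m_{i+1}^2)/d_i, a_{i+1} = floor((a_0 + m_{i+1})/d_{i+1}):
  m_1 = 1*29 - 0 = 29, d_1 = (850 - 29^2)/1 = 9/1 = 9, a_1 = floor((29 + 29)/9) = 6.
  m_2 = 9*6 - 29 = 25, d_2 = (850 - 25^2)/9 = 225/9 = 25, a_2 = floor((29 + 25)/25) = 2.
  m_3 = 25*2 - 25 = 25, d_3 = (850 - 25^2)/25 = 225/25 = 9, a_3 = floor((29 + 25)/9) = 6.
  m_4 = 9*6 - 25 = 29, d_4 = (850 - 29^2)/9 = 9/9 = 1, a_4 = floor((29 + 29)/1) = 58.
  m_5 = 1*58 - 29 = 29, d_5 = (850 - 29^2)/1 = 9/1 = 9: (m_5, d_5) = (m_1, d_1) = (29, 9), so from here the quotients repeat a_1, ..., a_4; the period length is 4.
Hence the expansion of sqrt(850) is a_0 = 29 followed by the repeating block 6, 2, 6, 58 (period 4).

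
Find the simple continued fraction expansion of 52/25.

[2; 12, 2]

Run the Euclidean algorithm on 52 and 25; the successive quotients are the partial quotients a_0, a_1, ... (each step inverts the fractional part left over by the previous one):
  52 = 2*25 + 2, so a_0 = 2.
  25 = 12*2 + 1, so a_1 = 12.
  2 = 2*1 + 0, so a_2 = 2.
The remainder reaches 0 after 3 divisions, so the expansion has 3 partial quotients, read off in order.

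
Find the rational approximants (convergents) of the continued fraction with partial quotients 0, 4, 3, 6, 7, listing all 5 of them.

0/1, 1/4, 3/13, 19/82, 136/587

Using the convergent recurrence p_i = a_i*p_{i-1} + p_{i-2}, q_i = a_i*q_{i-1} + q_{i-2} with p_{-2}=0, p_{-1}=1, q_{-2}=1, q_{-1}=0:
  i=0: a_0=0, p_0 = 0*1 + 0 = 0, q_0 = 0*0 + 1 = 1.
  i=1: a_1=4, p_1 = 4*0 + 1 = 1, q_1 = 4*1 + 0 = 4.
  i=2: a_2=3, p_2 = 3*1 + 0 = 3, q_2 = 3*4 + 1 = 13.
  i=3: a_3=6, p_3 = 6*3 + 1 = 19, q_3 = 6*13 + 4 = 82.
  i=4: a_4=7, p_4 = 7*19 + 3 = 136, q_4 = 7*82 + 13 = 587.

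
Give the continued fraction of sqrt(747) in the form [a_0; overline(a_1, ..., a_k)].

[27; overline(3, 54)]

Write x_i = (sqrt(747) + m_i)/d_i with (m_0, d_0) = (0, 1). a_0 = floor(sqrt(747)) = 27, since 27^2 = 729 <= 747 < 784 = 28^2.
Iterate m_{i+1} = d_i*a_i - m_i, d_{i+1} = (747 - m_{i+1}^2)/d_i, a_{i+1} = floor((a_0 + m_{i+1})/d_{i+1}):
  m_1 = 1*27 - 0 = 27, d_1 = (747 - 27^2)/1 = 18/1 = 18, a_1 = floor((27 + 27)/18) = 3.
  m_2 = 18*3 - 27 = 27, d_2 = (747 - 27^2)/18 = 18/18 = 1, a_2 = floor((27 + 27)/1) = 54.
  m_3 = 1*54 - 27 = 27, d_3 = (747 - 27^2)/1 = 18/1 = 18: (m_3, d_3) = (m_1, d_1) = (27, 18), so from here the quotients repeat a_1, a_2; the period length is 2.
Hence the expansion of sqrt(747) is a_0 = 27 followed by the repeating block 3, 54 (period 2).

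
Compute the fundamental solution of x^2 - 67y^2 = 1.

First expand sqrt(67) as a continued fraction. With x_i = (sqrt(67) + m_i)/d_i and (m_0, d_0) = (0, 1): a_0 = floor(sqrt(67)) = 8, since 8^2 = 64 <= 67 < 81 = 9^2.
Iterate m_{i+1} = d_i*a_i - m_i, d_{i+1} = (67 - m_{i+1}^2)/d_i, a_{i+1} = floor((a_0 + m_{i+1})/d_{i+1}):
  m_1 = 1*8 - 0 = 8, d_1 = (67 - 8^2)/1 = 3/1 = 3, a_1 = floor((8 + 8)/3) = 5.
  m_2 = 3*5 - 8 = 7, d_2 = (67 - 7^2)/3 = 18/3 = 6, a_2 = floor((8 + 7)/6) = 2.
  m_3 = 6*2 - 7 = 5, d_3 = (67 - 5^2)/6 = 42/6 = 7, a_3 = floor((8 + 5)/7) = 1.
  m_4 = 7*1 - 5 = 2, d_4 = (67 - 2^2)/7 = 63/7 = 9, a_4 = floor((8 + 2)/9) = 1.
  m_5 = 9*1 - 2 = 7, d_5 = (67 - 7^2)/9 = 18/9 = 2, a_5 = floor((8 + 7)/2) = 7.
  m_6 = 2*7 - 7 = 7, d_6 = (67 - 7^2)/2 = 18/2 = 9, a_6 = floor((8 + 7)/9) = 1.
  m_7 = 9*1 - 7 = 2, d_7 = (67 - 2^2)/9 = 63/9 = 7, a_7 = floor((8 + 2)/7) = 1.
  m_8 = 7*1 - 2 = 5, d_8 = (67 - 5^2)/7 = 42/7 = 6, a_8 = floor((8 + 5)/6) = 2.
  m_9 = 6*2 - 5 = 7, d_9 = (67 - 7^2)/6 = 18/6 = 3, a_9 = floor((8 + 7)/3) = 5.
  m_10 = 3*5 - 7 = 8, d_10 = (67 - 8^2)/3 = 3/3 = 1, a_10 = floor((8 + 8)/1) = 16.
  m_11 = 1*16 - 8 = 8, d_11 = (67 - 8^2)/1 = 3/1 = 3: (m_11, d_11) = (m_1, d_1) = (8, 3), so from here the quotients repeat a_1, ..., a_10; the period length is 10.
So sqrt(67) = [8; (5, 2, 1, 1, 7, 1, 1, 2, 5, 16)] with period length k = 10.
k is even, so the fundamental solution of x^2 - 67y^2 = 1 is (p_{k-1}, q_{k-1}) = (p_9, q_9); compute convergents through index 9.
Convergents (p_i = a_i*p_{i-1} + p_{i-2}, q_i = a_i*q_{i-1} + q_{i-2} with p_{-2}=0, p_{-1}=1, q_{-2}=1, q_{-1}=0):
  i=0: a_0=8, p_0 = 8*1 + 0 = 8, q_0 = 8*0 + 1 = 1.
  i=1: a_1=5, p_1 = 5*8 + 1 = 41, q_1 = 5*1 + 0 = 5.
  i=2: a_2=2, p_2 = 2*41 + 8 = 90, q_2 = 2*5 + 1 = 11.
  i=3: a_3=1, p_3 = 1*90 + 41 = 131, q_3 = 1*11 + 5 = 16.
  i=4: a_4=1, p_4 = 1*131 + 90 = 221, q_4 = 1*16 + 11 = 27.
  i=5: a_5=7, p_5 = 7*221 + 131 = 1678, q_5 = 7*27 + 16 = 205.
  i=6: a_6=1, p_6 = 1*1678 + 221 = 1899, q_6 = 1*205 + 27 = 232.
  i=7: a_7=1, p_7 = 1*1899 + 1678 = 3577, q_7 = 1*232 + 205 = 437.
  i=8: a_8=2, p_8 = 2*3577 + 1899 = 9053, q_8 = 2*437 + 232 = 1106.
  i=9: a_9=5, p_9 = 5*9053 + 3577 = 48842, q_9 = 5*1106 + 437 = 5967.
Check: 48842^2 - 67*5967^2 = 2385540964 - 2385540963 = 1, so (x, y) = (48842, 5967) solves the equation, and by the theorem it is the least positive solution.

(x, y) = (48842, 5967)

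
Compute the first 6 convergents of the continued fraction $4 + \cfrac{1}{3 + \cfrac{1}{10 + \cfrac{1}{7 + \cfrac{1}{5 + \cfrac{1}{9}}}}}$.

4/1, 13/3, 134/31, 951/220, 4889/1131, 44952/10399

Using the convergent recurrence p_i = a_i*p_{i-1} + p_{i-2}, q_i = a_i*q_{i-1} + q_{i-2} with p_{-2}=0, p_{-1}=1, q_{-2}=1, q_{-1}=0:
  i=0: a_0=4, p_0 = 4*1 + 0 = 4, q_0 = 4*0 + 1 = 1.
  i=1: a_1=3, p_1 = 3*4 + 1 = 13, q_1 = 3*1 + 0 = 3.
  i=2: a_2=10, p_2 = 10*13 + 4 = 134, q_2 = 10*3 + 1 = 31.
  i=3: a_3=7, p_3 = 7*134 + 13 = 951, q_3 = 7*31 + 3 = 220.
  i=4: a_4=5, p_4 = 5*951 + 134 = 4889, q_4 = 5*220 + 31 = 1131.
  i=5: a_5=9, p_5 = 9*4889 + 951 = 44952, q_5 = 9*1131 + 220 = 10399.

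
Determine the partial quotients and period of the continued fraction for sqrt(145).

Write x_i = (sqrt(145) + m_i)/d_i with (m_0, d_0) = (0, 1). a_0 = floor(sqrt(145)) = 12, since 12^2 = 144 <= 145 < 169 = 13^2.
Iterate m_{i+1} = d_i*a_i - m_i, d_{i+1} = (145 - m_{i+1}^2)/d_i, a_{i+1} = floor((a_0 + m_{i+1})/d_{i+1}):
  m_1 = 1*12 - 0 = 12, d_1 = (145 - 12^2)/1 = 1/1 = 1, a_1 = floor((12 + 12)/1) = 24.
  m_2 = 1*24 - 12 = 12, d_2 = (145 - 12^2)/1 = 1/1 = 1: (m_2, d_2) = (m_1, d_1) = (12, 1), so from here the quotient a_1 repeats; the period length is 1.
Hence the expansion of sqrt(145) is a_0 = 12 followed by the repeating block 24 (period 1).

[12; (24)]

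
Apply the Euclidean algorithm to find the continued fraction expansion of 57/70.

[0; 1, 4, 2, 1, 1, 2]

Run the Euclidean algorithm on 57 and 70; the successive quotients are the partial quotients a_0, a_1, ... (each step inverts the fractional part left over by the previous one):
  57 = 0*70 + 57, so a_0 = 0.
  70 = 1*57 + 13, so a_1 = 1.
  57 = 4*13 + 5, so a_2 = 4.
  13 = 2*5 + 3, so a_3 = 2.
  5 = 1*3 + 2, so a_4 = 1.
  3 = 1*2 + 1, so a_5 = 1.
  2 = 2*1 + 0, so a_6 = 2.
The remainder reaches 0 after 7 divisions, so the expansion has 7 partial quotients, read off in order.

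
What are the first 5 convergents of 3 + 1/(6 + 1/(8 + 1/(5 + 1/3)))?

3/1, 19/6, 155/49, 794/251, 2537/802

Using the convergent recurrence p_i = a_i*p_{i-1} + p_{i-2}, q_i = a_i*q_{i-1} + q_{i-2} with p_{-2}=0, p_{-1}=1, q_{-2}=1, q_{-1}=0:
  i=0: a_0=3, p_0 = 3*1 + 0 = 3, q_0 = 3*0 + 1 = 1.
  i=1: a_1=6, p_1 = 6*3 + 1 = 19, q_1 = 6*1 + 0 = 6.
  i=2: a_2=8, p_2 = 8*19 + 3 = 155, q_2 = 8*6 + 1 = 49.
  i=3: a_3=5, p_3 = 5*155 + 19 = 794, q_3 = 5*49 + 6 = 251.
  i=4: a_4=3, p_4 = 3*794 + 155 = 2537, q_4 = 3*251 + 49 = 802.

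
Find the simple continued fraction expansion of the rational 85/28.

Run the Euclidean algorithm on 85 and 28; the successive quotients are the partial quotients a_0, a_1, ... (each step inverts the fractional part left over by the previous one):
  85 = 3*28 + 1, so a_0 = 3.
  28 = 28*1 + 0, so a_1 = 28.
The remainder reaches 0 after 2 divisions, so the expansion has 2 partial quotients, read off in order.

[3; 28]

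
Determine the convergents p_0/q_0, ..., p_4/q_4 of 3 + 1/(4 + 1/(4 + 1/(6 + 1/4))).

Using the convergent recurrence p_i = a_i*p_{i-1} + p_{i-2}, q_i = a_i*q_{i-1} + q_{i-2} with p_{-2}=0, p_{-1}=1, q_{-2}=1, q_{-1}=0:
  i=0: a_0=3, p_0 = 3*1 + 0 = 3, q_0 = 3*0 + 1 = 1.
  i=1: a_1=4, p_1 = 4*3 + 1 = 13, q_1 = 4*1 + 0 = 4.
  i=2: a_2=4, p_2 = 4*13 + 3 = 55, q_2 = 4*4 + 1 = 17.
  i=3: a_3=6, p_3 = 6*55 + 13 = 343, q_3 = 6*17 + 4 = 106.
  i=4: a_4=4, p_4 = 4*343 + 55 = 1427, q_4 = 4*106 + 17 = 441.

3/1, 13/4, 55/17, 343/106, 1427/441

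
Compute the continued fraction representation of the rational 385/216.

Run the Euclidean algorithm on 385 and 216; the successive quotients are the partial quotients a_0, a_1, ... (each step inverts the fractional part left over by the previous one):
  385 = 1*216 + 169, so a_0 = 1.
  216 = 1*169 + 47, so a_1 = 1.
  169 = 3*47 + 28, so a_2 = 3.
  47 = 1*28 + 19, so a_3 = 1.
  28 = 1*19 + 9, so a_4 = 1.
  19 = 2*9 + 1, so a_5 = 2.
  9 = 9*1 + 0, so a_6 = 9.
The remainder reaches 0 after 7 divisions, so the expansion has 7 partial quotients, read off in order.

[1; 1, 3, 1, 1, 2, 9]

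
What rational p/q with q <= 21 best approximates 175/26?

101/15

Expand x = 175/26 as a continued fraction with the Euclidean algorithm:
  175 = 6*26 + 19, so a_0 = 6.
  26 = 1*19 + 7, so a_1 = 1.
  19 = 2*7 + 5, so a_2 = 2.
  7 = 1*5 + 2, so a_3 = 1.
  5 = 2*2 + 1, so a_4 = 2.
  2 = 2*1 + 0, so a_5 = 2.
so x = [6; 1, 2, 1, 2, 2].
Convergents (p_i = a_i*p_{i-1} + p_{i-2}, q_i = a_i*q_{i-1} + q_{i-2} with p_{-2}=0, p_{-1}=1, q_{-2}=1, q_{-1}=0), until the denominator exceeds 21:
  i=0: a_0=6, p_0 = 6*1 + 0 = 6, q_0 = 6*0 + 1 = 1.
  i=1: a_1=1, p_1 = 1*6 + 1 = 7, q_1 = 1*1 + 0 = 1.
  i=2: a_2=2, p_2 = 2*7 + 6 = 20, q_2 = 2*1 + 1 = 3.
  i=3: a_3=1, p_3 = 1*20 + 7 = 27, q_3 = 1*3 + 1 = 4.
  i=4: a_4=2, p_4 = 2*27 + 20 = 74, q_4 = 2*4 + 3 = 11.
  i=5: a_5=2, p_5 = 2*74 + 27 = 175, q_5 = 2*11 + 4 = 26.
q_5 = 26 > 21, so the last convergent with denominator <= 21 is p_4/q_4 = 74/11.
The closest fraction with denominator <= 21 is either p_4/q_4 or the intermediate fraction (k*p_4 + p_3)/(k*q_4 + q_3) with the largest k >= 1 whose denominator stays <= 21; these approach x as k grows, and every other convergent or intermediate fraction in range is farther away.
Largest k: floor((21 - q_3)/q_4) = floor((21 - 4)/11) = 1.
That gives (1*74 + 27)/(1*11 + 4) = 101/15.
Compare the errors: |x - 74/11| = |175*11 - 74*26|/(26*11) = 1/286, and |x - 101/15| = |175*15 - 101*26|/(26*15) = 1/390.
Cross-multiplying, 1*286 = 286 < 390 = 1*390, so 1/390 is smaller: the intermediate fraction 101/15 is closer to x than 74/11.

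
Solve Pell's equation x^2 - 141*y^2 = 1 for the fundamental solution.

First expand sqrt(141) as a continued fraction. With x_i = (sqrt(141) + m_i)/d_i and (m_0, d_0) = (0, 1): a_0 = floor(sqrt(141)) = 11, since 11^2 = 121 <= 141 < 144 = 12^2.
Iterate m_{i+1} = d_i*a_i - m_i, d_{i+1} = (141 - m_{i+1}^2)/d_i, a_{i+1} = floor((a_0 + m_{i+1})/d_{i+1}):
  m_1 = 1*11 - 0 = 11, d_1 = (141 - 11^2)/1 = 20/1 = 20, a_1 = floor((11 + 11)/20) = 1.
  m_2 = 20*1 - 11 = 9, d_2 = (141 - 9^2)/20 = 60/20 = 3, a_2 = floor((11 + 9)/3) = 6.
  m_3 = 3*6 - 9 = 9, d_3 = (141 - 9^2)/3 = 60/3 = 20, a_3 = floor((11 + 9)/20) = 1.
  m_4 = 20*1 - 9 = 11, d_4 = (141 - 11^2)/20 = 20/20 = 1, a_4 = floor((11 + 11)/1) = 22.
  m_5 = 1*22 - 11 = 11, d_5 = (141 - 11^2)/1 = 20/1 = 20: (m_5, d_5) = (m_1, d_1) = (11, 20), so from here the quotients repeat a_1, ..., a_4; the period length is 4.
So sqrt(141) = [11; (1, 6, 1, 22)] with period length k = 4.
k is even, so the fundamental solution of x^2 - 141y^2 = 1 is (p_{k-1}, q_{k-1}) = (p_3, q_3); compute convergents through index 3.
Convergents (p_i = a_i*p_{i-1} + p_{i-2}, q_i = a_i*q_{i-1} + q_{i-2} with p_{-2}=0, p_{-1}=1, q_{-2}=1, q_{-1}=0):
  i=0: a_0=11, p_0 = 11*1 + 0 = 11, q_0 = 11*0 + 1 = 1.
  i=1: a_1=1, p_1 = 1*11 + 1 = 12, q_1 = 1*1 + 0 = 1.
  i=2: a_2=6, p_2 = 6*12 + 11 = 83, q_2 = 6*1 + 1 = 7.
  i=3: a_3=1, p_3 = 1*83 + 12 = 95, q_3 = 1*7 + 1 = 8.
Check: 95^2 - 141*8^2 = 9025 - 9024 = 1, so (x, y) = (95, 8) solves the equation, and by the theorem it is the least positive solution.

(x, y) = (95, 8)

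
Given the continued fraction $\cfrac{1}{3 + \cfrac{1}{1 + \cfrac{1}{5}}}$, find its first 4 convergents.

Using the convergent recurrence p_i = a_i*p_{i-1} + p_{i-2}, q_i = a_i*q_{i-1} + q_{i-2} with p_{-2}=0, p_{-1}=1, q_{-2}=1, q_{-1}=0:
  i=0: a_0=0, p_0 = 0*1 + 0 = 0, q_0 = 0*0 + 1 = 1.
  i=1: a_1=3, p_1 = 3*0 + 1 = 1, q_1 = 3*1 + 0 = 3.
  i=2: a_2=1, p_2 = 1*1 + 0 = 1, q_2 = 1*3 + 1 = 4.
  i=3: a_3=5, p_3 = 5*1 + 1 = 6, q_3 = 5*4 + 3 = 23.

0/1, 1/3, 1/4, 6/23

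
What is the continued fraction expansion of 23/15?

[1; 1, 1, 7]

Run the Euclidean algorithm on 23 and 15; the successive quotients are the partial quotients a_0, a_1, ... (each step inverts the fractional part left over by the previous one):
  23 = 1*15 + 8, so a_0 = 1.
  15 = 1*8 + 7, so a_1 = 1.
  8 = 1*7 + 1, so a_2 = 1.
  7 = 7*1 + 0, so a_3 = 7.
The remainder reaches 0 after 4 divisions, so the expansion has 4 partial quotients, read off in order.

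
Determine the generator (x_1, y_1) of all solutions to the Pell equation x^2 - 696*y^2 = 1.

First expand sqrt(696) as a continued fraction. With x_i = (sqrt(696) + m_i)/d_i and (m_0, d_0) = (0, 1): a_0 = floor(sqrt(696)) = 26, since 26^2 = 676 <= 696 < 729 = 27^2.
Iterate m_{i+1} = d_i*a_i - m_i, d_{i+1} = (696 - m_{i+1}^2)/d_i, a_{i+1} = floor((a_0 + m_{i+1})/d_{i+1}):
  m_1 = 1*26 - 0 = 26, d_1 = (696 - 26^2)/1 = 20/1 = 20, a_1 = floor((26 + 26)/20) = 2.
  m_2 = 20*2 - 26 = 14, d_2 = (696 - 14^2)/20 = 500/20 = 25, a_2 = floor((26 + 14)/25) = 1.
  m_3 = 25*1 - 14 = 11, d_3 = (696 - 11^2)/25 = 575/25 = 23, a_3 = floor((26 + 11)/23) = 1.
  m_4 = 23*1 - 11 = 12, d_4 = (696 - 12^2)/23 = 552/23 = 24, a_4 = floor((26 + 12)/24) = 1.
  m_5 = 24*1 - 12 = 12, d_5 = (696 - 12^2)/24 = 552/24 = 23, a_5 = floor((26 + 12)/23) = 1.
  m_6 = 23*1 - 12 = 11, d_6 = (696 - 11^2)/23 = 575/23 = 25, a_6 = floor((26 + 11)/25) = 1.
  m_7 = 25*1 - 11 = 14, d_7 = (696 - 14^2)/25 = 500/25 = 20, a_7 = floor((26 + 14)/20) = 2.
  m_8 = 20*2 - 14 = 26, d_8 = (696 - 26^2)/20 = 20/20 = 1, a_8 = floor((26 + 26)/1) = 52.
  m_9 = 1*52 - 26 = 26, d_9 = (696 - 26^2)/1 = 20/1 = 20: (m_9, d_9) = (m_1, d_1) = (26, 20), so from here the quotients repeat a_1, ..., a_8; the period length is 8.
So sqrt(696) = [26; (2, 1, 1, 1, 1, 1, 2, 52)] with period length k = 8.
k is even, so the fundamental solution of x^2 - 696y^2 = 1 is (p_{k-1}, q_{k-1}) = (p_7, q_7); compute convergents through index 7.
Convergents (p_i = a_i*p_{i-1} + p_{i-2}, q_i = a_i*q_{i-1} + q_{i-2} with p_{-2}=0, p_{-1}=1, q_{-2}=1, q_{-1}=0):
  i=0: a_0=26, p_0 = 26*1 + 0 = 26, q_0 = 26*0 + 1 = 1.
  i=1: a_1=2, p_1 = 2*26 + 1 = 53, q_1 = 2*1 + 0 = 2.
  i=2: a_2=1, p_2 = 1*53 + 26 = 79, q_2 = 1*2 + 1 = 3.
  i=3: a_3=1, p_3 = 1*79 + 53 = 132, q_3 = 1*3 + 2 = 5.
  i=4: a_4=1, p_4 = 1*132 + 79 = 211, q_4 = 1*5 + 3 = 8.
  i=5: a_5=1, p_5 = 1*211 + 132 = 343, q_5 = 1*8 + 5 = 13.
  i=6: a_6=1, p_6 = 1*343 + 211 = 554, q_6 = 1*13 + 8 = 21.
  i=7: a_7=2, p_7 = 2*554 + 343 = 1451, q_7 = 2*21 + 13 = 55.
Check: 1451^2 - 696*55^2 = 2105401 - 2105400 = 1, so (x, y) = (1451, 55) solves the equation, and by the theorem it is the least positive solution.

(x, y) = (1451, 55)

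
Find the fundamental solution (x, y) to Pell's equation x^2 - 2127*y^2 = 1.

(x, y) = (6365401, 138020)

First expand sqrt(2127) as a continued fraction. With x_i = (sqrt(2127) + m_i)/d_i and (m_0, d_0) = (0, 1): a_0 = floor(sqrt(2127)) = 46, since 46^2 = 2116 <= 2127 < 2209 = 47^2.
Iterate m_{i+1} = d_i*a_i - m_i, d_{i+1} = (2127 - m_{i+1}^2)/d_i, a_{i+1} = floor((a_0 + m_{i+1})/d_{i+1}):
  m_1 = 1*46 - 0 = 46, d_1 = (2127 - 46^2)/1 = 11/1 = 11, a_1 = floor((46 + 46)/11) = 8.
  m_2 = 11*8 - 46 = 42, d_2 = (2127 - 42^2)/11 = 363/11 = 33, a_2 = floor((46 + 42)/33) = 2.
  m_3 = 33*2 - 42 = 24, d_3 = (2127 - 24^2)/33 = 1551/33 = 47, a_3 = floor((46 + 24)/47) = 1.
  m_4 = 47*1 - 24 = 23, d_4 = (2127 - 23^2)/47 = 1598/47 = 34, a_4 = floor((46 + 23)/34) = 2.
  m_5 = 34*2 - 23 = 45, d_5 = (2127 - 45^2)/34 = 102/34 = 3, a_5 = floor((46 + 45)/3) = 30.
  m_6 = 3*30 - 45 = 45, d_6 = (2127 - 45^2)/3 = 102/3 = 34, a_6 = floor((46 + 45)/34) = 2.
  m_7 = 34*2 - 45 = 23, d_7 = (2127 - 23^2)/34 = 1598/34 = 47, a_7 = floor((46 + 23)/47) = 1.
  m_8 = 47*1 - 23 = 24, d_8 = (2127 - 24^2)/47 = 1551/47 = 33, a_8 = floor((46 + 24)/33) = 2.
  m_9 = 33*2 - 24 = 42, d_9 = (2127 - 42^2)/33 = 363/33 = 11, a_9 = floor((46 + 42)/11) = 8.
  m_10 = 11*8 - 42 = 46, d_10 = (2127 - 46^2)/11 = 11/11 = 1, a_10 = floor((46 + 46)/1) = 92.
  m_11 = 1*92 - 46 = 46, d_11 = (2127 - 46^2)/1 = 11/1 = 11: (m_11, d_11) = (m_1, d_1) = (46, 11), so from here the quotients repeat a_1, ..., a_10; the period length is 10.
So sqrt(2127) = [46; (8, 2, 1, 2, 30, 2, 1, 2, 8, 92)] with period length k = 10.
k is even, so the fundamental solution of x^2 - 2127y^2 = 1 is (p_{k-1}, q_{k-1}) = (p_9, q_9); compute convergents through index 9.
Convergents (p_i = a_i*p_{i-1} + p_{i-2}, q_i = a_i*q_{i-1} + q_{i-2} with p_{-2}=0, p_{-1}=1, q_{-2}=1, q_{-1}=0):
  i=0: a_0=46, p_0 = 46*1 + 0 = 46, q_0 = 46*0 + 1 = 1.
  i=1: a_1=8, p_1 = 8*46 + 1 = 369, q_1 = 8*1 + 0 = 8.
  i=2: a_2=2, p_2 = 2*369 + 46 = 784, q_2 = 2*8 + 1 = 17.
  i=3: a_3=1, p_3 = 1*784 + 369 = 1153, q_3 = 1*17 + 8 = 25.
  i=4: a_4=2, p_4 = 2*1153 + 784 = 3090, q_4 = 2*25 + 17 = 67.
  i=5: a_5=30, p_5 = 30*3090 + 1153 = 93853, q_5 = 30*67 + 25 = 2035.
  i=6: a_6=2, p_6 = 2*93853 + 3090 = 190796, q_6 = 2*2035 + 67 = 4137.
  i=7: a_7=1, p_7 = 1*190796 + 93853 = 284649, q_7 = 1*4137 + 2035 = 6172.
  i=8: a_8=2, p_8 = 2*284649 + 190796 = 760094, q_8 = 2*6172 + 4137 = 16481.
  i=9: a_9=8, p_9 = 8*760094 + 284649 = 6365401, q_9 = 8*16481 + 6172 = 138020.
Check: 6365401^2 - 2127*138020^2 = 40518329890801 - 40518329890800 = 1, so (x, y) = (6365401, 138020) solves the equation, and by the theorem it is the least positive solution.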